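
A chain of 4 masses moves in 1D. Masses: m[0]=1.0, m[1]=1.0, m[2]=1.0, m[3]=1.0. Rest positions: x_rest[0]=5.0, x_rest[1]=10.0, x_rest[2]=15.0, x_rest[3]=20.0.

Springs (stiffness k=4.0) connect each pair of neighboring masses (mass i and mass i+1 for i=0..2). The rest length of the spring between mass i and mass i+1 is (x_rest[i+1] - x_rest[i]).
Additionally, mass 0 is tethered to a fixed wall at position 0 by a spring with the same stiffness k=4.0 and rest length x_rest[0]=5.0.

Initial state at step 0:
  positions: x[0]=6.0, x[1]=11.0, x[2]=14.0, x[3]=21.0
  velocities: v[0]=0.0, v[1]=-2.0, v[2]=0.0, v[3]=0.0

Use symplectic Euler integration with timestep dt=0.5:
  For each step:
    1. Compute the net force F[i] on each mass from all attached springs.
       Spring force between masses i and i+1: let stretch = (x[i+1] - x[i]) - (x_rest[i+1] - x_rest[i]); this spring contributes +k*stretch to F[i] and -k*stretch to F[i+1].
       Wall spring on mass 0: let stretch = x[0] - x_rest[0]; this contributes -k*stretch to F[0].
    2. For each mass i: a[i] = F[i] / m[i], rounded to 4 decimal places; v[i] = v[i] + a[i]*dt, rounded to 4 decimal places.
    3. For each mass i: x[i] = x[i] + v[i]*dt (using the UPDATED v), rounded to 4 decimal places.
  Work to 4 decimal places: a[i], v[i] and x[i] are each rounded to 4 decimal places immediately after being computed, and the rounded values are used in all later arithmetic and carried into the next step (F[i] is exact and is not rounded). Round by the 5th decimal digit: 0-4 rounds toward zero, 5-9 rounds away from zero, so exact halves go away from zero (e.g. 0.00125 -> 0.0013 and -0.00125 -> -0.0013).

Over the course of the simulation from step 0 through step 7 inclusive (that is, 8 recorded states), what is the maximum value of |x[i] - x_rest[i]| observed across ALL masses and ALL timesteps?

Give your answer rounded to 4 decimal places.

Answer: 4.0000

Derivation:
Step 0: x=[6.0000 11.0000 14.0000 21.0000] v=[0.0000 -2.0000 0.0000 0.0000]
Step 1: x=[5.0000 8.0000 18.0000 19.0000] v=[-2.0000 -6.0000 8.0000 -4.0000]
Step 2: x=[2.0000 12.0000 13.0000 21.0000] v=[-6.0000 8.0000 -10.0000 4.0000]
Step 3: x=[7.0000 7.0000 15.0000 20.0000] v=[10.0000 -10.0000 4.0000 -2.0000]
Step 4: x=[5.0000 10.0000 14.0000 19.0000] v=[-4.0000 6.0000 -2.0000 -2.0000]
Step 5: x=[3.0000 12.0000 14.0000 18.0000] v=[-4.0000 4.0000 0.0000 -2.0000]
Step 6: x=[7.0000 7.0000 16.0000 18.0000] v=[8.0000 -10.0000 4.0000 0.0000]
Step 7: x=[4.0000 11.0000 11.0000 21.0000] v=[-6.0000 8.0000 -10.0000 6.0000]
Max displacement = 4.0000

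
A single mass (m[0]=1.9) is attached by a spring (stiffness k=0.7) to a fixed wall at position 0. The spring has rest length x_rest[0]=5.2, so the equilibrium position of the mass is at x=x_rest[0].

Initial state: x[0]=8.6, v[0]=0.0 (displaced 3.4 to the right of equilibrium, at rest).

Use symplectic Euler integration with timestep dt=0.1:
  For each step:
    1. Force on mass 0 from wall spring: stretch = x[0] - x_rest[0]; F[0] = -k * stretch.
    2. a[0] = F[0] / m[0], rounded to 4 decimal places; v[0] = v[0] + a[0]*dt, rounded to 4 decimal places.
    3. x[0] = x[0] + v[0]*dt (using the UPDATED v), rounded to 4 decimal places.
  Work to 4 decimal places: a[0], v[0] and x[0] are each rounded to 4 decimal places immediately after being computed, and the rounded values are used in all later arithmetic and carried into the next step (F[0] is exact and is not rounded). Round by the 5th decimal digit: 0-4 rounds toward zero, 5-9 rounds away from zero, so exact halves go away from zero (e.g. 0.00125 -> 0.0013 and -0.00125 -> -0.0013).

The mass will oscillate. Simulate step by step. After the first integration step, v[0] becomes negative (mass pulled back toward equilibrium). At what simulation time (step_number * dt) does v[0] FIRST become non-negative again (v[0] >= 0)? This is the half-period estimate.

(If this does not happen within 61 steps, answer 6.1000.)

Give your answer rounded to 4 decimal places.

Answer: 5.2000

Derivation:
Step 0: x=[8.6000] v=[0.0000]
Step 1: x=[8.5875] v=[-0.1253]
Step 2: x=[8.5625] v=[-0.2501]
Step 3: x=[8.5251] v=[-0.3740]
Step 4: x=[8.4755] v=[-0.4965]
Step 5: x=[8.4138] v=[-0.6172]
Step 6: x=[8.3402] v=[-0.7356]
Step 7: x=[8.2551] v=[-0.8513]
Step 8: x=[8.1587] v=[-0.9639]
Step 9: x=[8.0514] v=[-1.0729]
Step 10: x=[7.9336] v=[-1.1780]
Step 11: x=[7.8057] v=[-1.2787]
Step 12: x=[7.6682] v=[-1.3747]
Step 13: x=[7.5216] v=[-1.4656]
Step 14: x=[7.3665] v=[-1.5511]
Step 15: x=[7.2034] v=[-1.6309]
Step 16: x=[7.0329] v=[-1.7047]
Step 17: x=[6.8557] v=[-1.7722]
Step 18: x=[6.6724] v=[-1.8332]
Step 19: x=[6.4837] v=[-1.8875]
Step 20: x=[6.2902] v=[-1.9348]
Step 21: x=[6.0927] v=[-1.9750]
Step 22: x=[5.8919] v=[-2.0079]
Step 23: x=[5.6886] v=[-2.0334]
Step 24: x=[5.4835] v=[-2.0514]
Step 25: x=[5.2773] v=[-2.0618]
Step 26: x=[5.0708] v=[-2.0647]
Step 27: x=[4.8648] v=[-2.0599]
Step 28: x=[4.6600] v=[-2.0476]
Step 29: x=[4.4572] v=[-2.0277]
Step 30: x=[4.2572] v=[-2.0003]
Step 31: x=[4.0606] v=[-1.9656]
Step 32: x=[3.8682] v=[-1.9236]
Step 33: x=[3.6808] v=[-1.8745]
Step 34: x=[3.4990] v=[-1.8185]
Step 35: x=[3.3234] v=[-1.7558]
Step 36: x=[3.1547] v=[-1.6867]
Step 37: x=[2.9936] v=[-1.6114]
Step 38: x=[2.8406] v=[-1.5301]
Step 39: x=[2.6963] v=[-1.4432]
Step 40: x=[2.5612] v=[-1.3510]
Step 41: x=[2.4358] v=[-1.2538]
Step 42: x=[2.3206] v=[-1.1520]
Step 43: x=[2.2160] v=[-1.0459]
Step 44: x=[2.1224] v=[-0.9360]
Step 45: x=[2.0401] v=[-0.8226]
Step 46: x=[1.9695] v=[-0.7062]
Step 47: x=[1.9108] v=[-0.5872]
Step 48: x=[1.8642] v=[-0.4660]
Step 49: x=[1.8299] v=[-0.3431]
Step 50: x=[1.8080] v=[-0.2189]
Step 51: x=[1.7986] v=[-0.0939]
Step 52: x=[1.8017] v=[0.0314]
First v>=0 after going negative at step 52, time=5.2000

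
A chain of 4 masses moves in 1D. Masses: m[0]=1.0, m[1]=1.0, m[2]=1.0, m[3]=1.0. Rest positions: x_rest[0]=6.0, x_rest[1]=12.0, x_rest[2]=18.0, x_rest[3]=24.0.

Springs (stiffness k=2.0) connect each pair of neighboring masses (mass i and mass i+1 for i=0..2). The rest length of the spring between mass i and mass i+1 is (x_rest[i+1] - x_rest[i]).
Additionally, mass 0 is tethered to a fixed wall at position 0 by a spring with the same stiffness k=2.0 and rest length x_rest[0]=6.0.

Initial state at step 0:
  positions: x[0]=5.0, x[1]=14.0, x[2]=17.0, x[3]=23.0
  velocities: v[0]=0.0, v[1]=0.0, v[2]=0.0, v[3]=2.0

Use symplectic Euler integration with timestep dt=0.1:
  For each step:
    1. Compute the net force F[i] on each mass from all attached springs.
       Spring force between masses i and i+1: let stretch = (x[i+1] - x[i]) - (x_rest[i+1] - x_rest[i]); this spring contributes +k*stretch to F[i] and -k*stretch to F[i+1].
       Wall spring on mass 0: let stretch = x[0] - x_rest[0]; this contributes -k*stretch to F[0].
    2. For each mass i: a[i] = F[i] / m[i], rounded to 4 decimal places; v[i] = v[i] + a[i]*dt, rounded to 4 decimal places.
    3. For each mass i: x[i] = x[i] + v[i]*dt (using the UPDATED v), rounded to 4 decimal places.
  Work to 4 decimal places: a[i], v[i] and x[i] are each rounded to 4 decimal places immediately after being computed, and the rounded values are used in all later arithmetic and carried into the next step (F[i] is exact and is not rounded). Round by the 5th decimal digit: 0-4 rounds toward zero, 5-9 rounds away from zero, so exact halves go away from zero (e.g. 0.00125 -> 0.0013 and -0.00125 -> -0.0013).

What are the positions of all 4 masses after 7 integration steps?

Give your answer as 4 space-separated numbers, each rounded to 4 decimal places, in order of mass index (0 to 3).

Answer: 6.6095 11.5050 18.3436 24.3228

Derivation:
Step 0: x=[5.0000 14.0000 17.0000 23.0000] v=[0.0000 0.0000 0.0000 2.0000]
Step 1: x=[5.0800 13.8800 17.0600 23.2000] v=[0.8000 -1.2000 0.6000 2.0000]
Step 2: x=[5.2344 13.6476 17.1792 23.3972] v=[1.5440 -2.3240 1.1920 1.9720]
Step 3: x=[5.4524 13.3176 17.3521 23.5900] v=[2.1798 -3.3003 1.7293 1.9284]
Step 4: x=[5.7186 12.9110 17.5691 23.7781] v=[2.6624 -4.0664 2.1700 1.8808]
Step 5: x=[6.0143 12.4537 17.8171 23.9620] v=[2.9572 -4.5733 2.4802 1.8390]
Step 6: x=[6.3185 11.9749 18.0808 24.1430] v=[3.0422 -4.7885 2.6365 1.8100]
Step 7: x=[6.6095 11.5050 18.3436 24.3228] v=[2.9098 -4.6986 2.6278 1.7976]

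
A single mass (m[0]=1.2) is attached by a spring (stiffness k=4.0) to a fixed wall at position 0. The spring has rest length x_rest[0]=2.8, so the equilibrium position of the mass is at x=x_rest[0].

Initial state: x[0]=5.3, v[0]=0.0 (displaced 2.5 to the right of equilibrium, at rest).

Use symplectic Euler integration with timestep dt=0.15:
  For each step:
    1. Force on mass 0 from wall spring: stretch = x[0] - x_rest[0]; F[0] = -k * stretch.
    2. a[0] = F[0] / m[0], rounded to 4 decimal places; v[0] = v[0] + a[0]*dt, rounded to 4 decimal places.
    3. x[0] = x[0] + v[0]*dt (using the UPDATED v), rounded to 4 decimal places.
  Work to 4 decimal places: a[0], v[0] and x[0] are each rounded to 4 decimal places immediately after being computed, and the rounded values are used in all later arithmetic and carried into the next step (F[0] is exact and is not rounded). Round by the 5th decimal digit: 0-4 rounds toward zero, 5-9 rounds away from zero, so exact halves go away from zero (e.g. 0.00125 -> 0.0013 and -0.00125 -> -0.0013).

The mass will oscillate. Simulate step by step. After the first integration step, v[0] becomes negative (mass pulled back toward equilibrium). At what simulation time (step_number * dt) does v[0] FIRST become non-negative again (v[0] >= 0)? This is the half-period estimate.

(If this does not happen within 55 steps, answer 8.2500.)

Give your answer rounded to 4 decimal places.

Step 0: x=[5.3000] v=[0.0000]
Step 1: x=[5.1125] v=[-1.2500]
Step 2: x=[4.7516] v=[-2.4062]
Step 3: x=[4.2443] v=[-3.3820]
Step 4: x=[3.6287] v=[-4.1041]
Step 5: x=[2.9509] v=[-4.5184]
Step 6: x=[2.2618] v=[-4.5939]
Step 7: x=[1.6131] v=[-4.3248]
Step 8: x=[1.0534] v=[-3.7314]
Step 9: x=[0.6247] v=[-2.8581]
Step 10: x=[0.3591] v=[-1.7705]
Step 11: x=[0.2766] v=[-0.5501]
Step 12: x=[0.3833] v=[0.7116]
First v>=0 after going negative at step 12, time=1.8000

Answer: 1.8000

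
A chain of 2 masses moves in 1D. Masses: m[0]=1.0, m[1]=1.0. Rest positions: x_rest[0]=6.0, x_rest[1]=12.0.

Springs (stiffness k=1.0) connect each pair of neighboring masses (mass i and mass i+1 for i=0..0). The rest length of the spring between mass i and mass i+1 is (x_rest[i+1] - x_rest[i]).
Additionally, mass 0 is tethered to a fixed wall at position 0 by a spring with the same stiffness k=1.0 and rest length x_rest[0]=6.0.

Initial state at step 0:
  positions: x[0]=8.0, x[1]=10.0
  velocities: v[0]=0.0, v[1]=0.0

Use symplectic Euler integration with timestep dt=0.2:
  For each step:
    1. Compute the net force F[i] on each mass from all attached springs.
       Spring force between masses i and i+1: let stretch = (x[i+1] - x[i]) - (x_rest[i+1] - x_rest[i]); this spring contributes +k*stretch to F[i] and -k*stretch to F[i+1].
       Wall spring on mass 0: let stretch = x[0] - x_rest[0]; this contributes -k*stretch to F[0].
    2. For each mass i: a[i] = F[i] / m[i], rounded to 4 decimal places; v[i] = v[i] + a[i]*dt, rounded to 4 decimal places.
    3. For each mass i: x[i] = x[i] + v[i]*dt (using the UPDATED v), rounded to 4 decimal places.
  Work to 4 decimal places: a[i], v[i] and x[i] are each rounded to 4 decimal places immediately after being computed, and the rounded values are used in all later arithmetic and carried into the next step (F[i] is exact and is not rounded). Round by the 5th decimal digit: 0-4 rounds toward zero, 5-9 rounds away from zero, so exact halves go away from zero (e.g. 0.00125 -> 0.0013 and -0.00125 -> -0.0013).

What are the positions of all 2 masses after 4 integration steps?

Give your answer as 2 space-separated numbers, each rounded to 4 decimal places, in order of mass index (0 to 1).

Step 0: x=[8.0000 10.0000] v=[0.0000 0.0000]
Step 1: x=[7.7600 10.1600] v=[-1.2000 0.8000]
Step 2: x=[7.3056 10.4640] v=[-2.2720 1.5200]
Step 3: x=[6.6853 10.8817] v=[-3.1014 2.0883]
Step 4: x=[5.9655 11.3715] v=[-3.5992 2.4490]

Answer: 5.9655 11.3715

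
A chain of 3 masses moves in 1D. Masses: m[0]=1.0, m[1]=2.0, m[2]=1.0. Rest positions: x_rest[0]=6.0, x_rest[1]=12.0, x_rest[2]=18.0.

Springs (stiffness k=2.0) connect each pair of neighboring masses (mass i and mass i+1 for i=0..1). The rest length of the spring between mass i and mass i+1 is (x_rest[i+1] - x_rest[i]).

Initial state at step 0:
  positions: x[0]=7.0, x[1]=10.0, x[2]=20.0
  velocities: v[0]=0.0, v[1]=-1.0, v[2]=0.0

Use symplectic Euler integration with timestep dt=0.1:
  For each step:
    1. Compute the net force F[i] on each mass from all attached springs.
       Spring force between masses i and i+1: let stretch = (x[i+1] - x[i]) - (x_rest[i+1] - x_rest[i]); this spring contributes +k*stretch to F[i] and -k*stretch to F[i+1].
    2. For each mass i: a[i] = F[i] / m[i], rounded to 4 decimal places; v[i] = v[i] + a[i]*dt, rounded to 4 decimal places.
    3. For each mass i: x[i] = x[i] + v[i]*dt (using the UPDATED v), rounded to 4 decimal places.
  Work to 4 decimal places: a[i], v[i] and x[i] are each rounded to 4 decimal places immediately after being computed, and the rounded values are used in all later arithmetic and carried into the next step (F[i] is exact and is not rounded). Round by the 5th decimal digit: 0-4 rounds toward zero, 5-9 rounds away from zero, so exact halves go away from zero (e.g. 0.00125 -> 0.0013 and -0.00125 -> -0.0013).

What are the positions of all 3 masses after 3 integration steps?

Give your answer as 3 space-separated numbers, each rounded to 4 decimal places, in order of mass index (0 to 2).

Step 0: x=[7.0000 10.0000 20.0000] v=[0.0000 -1.0000 0.0000]
Step 1: x=[6.9400 9.9700 19.9200] v=[-0.6000 -0.3000 -0.8000]
Step 2: x=[6.8206 10.0092 19.7610] v=[-1.1940 0.3920 -1.5900]
Step 3: x=[6.6450 10.1140 19.5270] v=[-1.7563 1.0483 -2.3404]

Answer: 6.6450 10.1140 19.5270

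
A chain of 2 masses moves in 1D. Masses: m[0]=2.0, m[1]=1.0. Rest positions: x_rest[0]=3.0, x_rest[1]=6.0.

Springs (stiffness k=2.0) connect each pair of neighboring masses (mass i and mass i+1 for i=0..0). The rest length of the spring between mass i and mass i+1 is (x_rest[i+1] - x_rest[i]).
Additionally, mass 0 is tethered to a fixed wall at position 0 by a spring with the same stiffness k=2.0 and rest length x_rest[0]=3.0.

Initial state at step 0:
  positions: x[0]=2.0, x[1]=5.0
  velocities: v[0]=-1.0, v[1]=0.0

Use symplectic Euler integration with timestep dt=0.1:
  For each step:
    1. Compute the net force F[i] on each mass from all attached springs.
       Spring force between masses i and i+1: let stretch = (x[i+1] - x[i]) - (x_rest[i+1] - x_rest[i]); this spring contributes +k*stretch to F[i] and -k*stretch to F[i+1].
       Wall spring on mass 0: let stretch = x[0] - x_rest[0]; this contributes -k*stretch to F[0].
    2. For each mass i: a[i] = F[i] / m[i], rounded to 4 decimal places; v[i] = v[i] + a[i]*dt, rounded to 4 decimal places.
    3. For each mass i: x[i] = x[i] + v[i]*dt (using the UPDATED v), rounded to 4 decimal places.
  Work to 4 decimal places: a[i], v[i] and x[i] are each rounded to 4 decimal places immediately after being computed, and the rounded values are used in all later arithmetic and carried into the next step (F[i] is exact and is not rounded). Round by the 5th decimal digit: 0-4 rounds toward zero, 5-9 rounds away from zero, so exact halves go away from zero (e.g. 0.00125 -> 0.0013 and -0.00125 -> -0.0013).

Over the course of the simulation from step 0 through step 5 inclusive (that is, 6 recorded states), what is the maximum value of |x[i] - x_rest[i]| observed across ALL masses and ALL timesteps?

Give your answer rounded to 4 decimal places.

Step 0: x=[2.0000 5.0000] v=[-1.0000 0.0000]
Step 1: x=[1.9100 5.0000] v=[-0.9000 0.0000]
Step 2: x=[1.8318 4.9982] v=[-0.7820 -0.0180]
Step 3: x=[1.7670 4.9931] v=[-0.6485 -0.0513]
Step 4: x=[1.7167 4.9835] v=[-0.5026 -0.0965]
Step 5: x=[1.6819 4.9685] v=[-0.3476 -0.1499]
Max displacement = 1.3181

Answer: 1.3181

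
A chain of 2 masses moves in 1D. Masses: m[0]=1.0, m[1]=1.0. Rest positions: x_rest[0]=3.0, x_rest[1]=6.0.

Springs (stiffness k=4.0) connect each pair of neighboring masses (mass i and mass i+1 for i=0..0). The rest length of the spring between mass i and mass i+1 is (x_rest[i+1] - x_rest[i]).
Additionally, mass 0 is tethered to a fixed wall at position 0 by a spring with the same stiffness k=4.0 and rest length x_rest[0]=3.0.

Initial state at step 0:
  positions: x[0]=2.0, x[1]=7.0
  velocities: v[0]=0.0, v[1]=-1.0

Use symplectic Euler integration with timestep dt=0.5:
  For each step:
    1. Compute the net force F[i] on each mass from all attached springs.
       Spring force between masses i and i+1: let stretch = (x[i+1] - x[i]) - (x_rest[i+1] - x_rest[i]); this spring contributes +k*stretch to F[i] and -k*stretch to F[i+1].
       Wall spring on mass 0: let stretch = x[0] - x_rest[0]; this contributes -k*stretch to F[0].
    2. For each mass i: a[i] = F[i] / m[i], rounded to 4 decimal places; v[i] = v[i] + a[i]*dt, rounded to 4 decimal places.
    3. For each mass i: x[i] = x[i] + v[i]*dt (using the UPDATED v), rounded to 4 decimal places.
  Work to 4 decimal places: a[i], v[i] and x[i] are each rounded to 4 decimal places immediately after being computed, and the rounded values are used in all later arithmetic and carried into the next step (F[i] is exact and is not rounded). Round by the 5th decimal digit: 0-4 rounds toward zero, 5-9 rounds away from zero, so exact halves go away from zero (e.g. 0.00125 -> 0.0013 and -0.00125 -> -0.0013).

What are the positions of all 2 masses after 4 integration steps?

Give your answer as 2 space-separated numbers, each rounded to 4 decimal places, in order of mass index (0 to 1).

Answer: 4.0000 4.5000

Derivation:
Step 0: x=[2.0000 7.0000] v=[0.0000 -1.0000]
Step 1: x=[5.0000 4.5000] v=[6.0000 -5.0000]
Step 2: x=[2.5000 5.5000] v=[-5.0000 2.0000]
Step 3: x=[0.5000 6.5000] v=[-4.0000 2.0000]
Step 4: x=[4.0000 4.5000] v=[7.0000 -4.0000]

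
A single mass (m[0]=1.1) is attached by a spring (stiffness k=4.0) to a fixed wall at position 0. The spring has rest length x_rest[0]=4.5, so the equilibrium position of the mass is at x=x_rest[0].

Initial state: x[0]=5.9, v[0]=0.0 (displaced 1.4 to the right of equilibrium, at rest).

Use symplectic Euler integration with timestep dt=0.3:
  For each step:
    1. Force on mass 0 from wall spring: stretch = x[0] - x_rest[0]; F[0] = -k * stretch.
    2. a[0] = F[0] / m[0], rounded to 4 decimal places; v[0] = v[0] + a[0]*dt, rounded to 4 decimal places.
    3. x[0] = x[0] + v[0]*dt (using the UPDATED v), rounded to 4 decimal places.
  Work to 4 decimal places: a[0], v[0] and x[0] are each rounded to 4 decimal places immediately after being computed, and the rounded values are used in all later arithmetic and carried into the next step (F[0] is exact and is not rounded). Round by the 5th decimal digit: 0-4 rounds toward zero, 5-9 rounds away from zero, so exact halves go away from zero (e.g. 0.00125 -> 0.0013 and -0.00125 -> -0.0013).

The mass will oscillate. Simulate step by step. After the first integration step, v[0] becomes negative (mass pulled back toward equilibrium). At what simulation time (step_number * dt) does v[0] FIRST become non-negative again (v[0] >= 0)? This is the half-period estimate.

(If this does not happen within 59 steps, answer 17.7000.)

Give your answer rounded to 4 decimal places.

Answer: 1.8000

Derivation:
Step 0: x=[5.9000] v=[0.0000]
Step 1: x=[5.4418] v=[-1.5273]
Step 2: x=[4.6754] v=[-2.5547]
Step 3: x=[3.8516] v=[-2.7460]
Step 4: x=[3.2400] v=[-2.0387]
Step 5: x=[3.0407] v=[-0.6642]
Step 6: x=[3.3190] v=[0.9278]
First v>=0 after going negative at step 6, time=1.8000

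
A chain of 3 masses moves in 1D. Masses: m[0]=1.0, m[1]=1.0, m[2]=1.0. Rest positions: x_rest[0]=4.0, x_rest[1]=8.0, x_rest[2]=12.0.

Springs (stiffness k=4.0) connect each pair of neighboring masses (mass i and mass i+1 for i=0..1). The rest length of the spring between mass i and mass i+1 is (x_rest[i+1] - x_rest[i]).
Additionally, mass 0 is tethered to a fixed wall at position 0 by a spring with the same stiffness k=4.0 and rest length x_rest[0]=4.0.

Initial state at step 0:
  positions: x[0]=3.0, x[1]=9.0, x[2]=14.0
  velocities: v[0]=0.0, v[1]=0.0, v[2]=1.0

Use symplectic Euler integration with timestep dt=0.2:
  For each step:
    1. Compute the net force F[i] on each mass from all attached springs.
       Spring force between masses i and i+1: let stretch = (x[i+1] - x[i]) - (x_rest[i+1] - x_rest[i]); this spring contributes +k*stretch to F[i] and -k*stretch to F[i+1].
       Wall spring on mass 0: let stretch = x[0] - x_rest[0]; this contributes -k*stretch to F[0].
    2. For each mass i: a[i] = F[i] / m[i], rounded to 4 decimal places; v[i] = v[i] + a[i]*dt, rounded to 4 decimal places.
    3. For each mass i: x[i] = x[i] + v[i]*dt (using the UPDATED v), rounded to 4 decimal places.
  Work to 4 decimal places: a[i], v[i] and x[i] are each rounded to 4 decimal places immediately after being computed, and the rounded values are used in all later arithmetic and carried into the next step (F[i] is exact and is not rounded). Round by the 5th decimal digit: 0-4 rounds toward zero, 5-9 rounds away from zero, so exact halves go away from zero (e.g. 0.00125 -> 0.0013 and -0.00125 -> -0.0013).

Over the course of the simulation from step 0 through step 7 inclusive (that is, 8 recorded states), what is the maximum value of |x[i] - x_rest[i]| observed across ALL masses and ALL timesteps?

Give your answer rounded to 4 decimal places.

Step 0: x=[3.0000 9.0000 14.0000] v=[0.0000 0.0000 1.0000]
Step 1: x=[3.4800 8.8400 14.0400] v=[2.4000 -0.8000 0.2000]
Step 2: x=[4.2608 8.6544 13.8880] v=[3.9040 -0.9280 -0.7600]
Step 3: x=[5.0628 8.6032 13.5386] v=[4.0102 -0.2560 -1.7469]
Step 4: x=[5.6213 8.7752 13.0396] v=[2.7923 0.8600 -2.4952]
Step 5: x=[5.7850 9.1249 12.4983] v=[0.8184 1.7484 -2.7067]
Step 6: x=[5.5575 9.4799 12.0572] v=[-1.1377 1.7752 -2.2054]
Step 7: x=[5.0683 9.6197 11.8438] v=[-2.4458 0.6991 -1.0672]
Max displacement = 2.0400

Answer: 2.0400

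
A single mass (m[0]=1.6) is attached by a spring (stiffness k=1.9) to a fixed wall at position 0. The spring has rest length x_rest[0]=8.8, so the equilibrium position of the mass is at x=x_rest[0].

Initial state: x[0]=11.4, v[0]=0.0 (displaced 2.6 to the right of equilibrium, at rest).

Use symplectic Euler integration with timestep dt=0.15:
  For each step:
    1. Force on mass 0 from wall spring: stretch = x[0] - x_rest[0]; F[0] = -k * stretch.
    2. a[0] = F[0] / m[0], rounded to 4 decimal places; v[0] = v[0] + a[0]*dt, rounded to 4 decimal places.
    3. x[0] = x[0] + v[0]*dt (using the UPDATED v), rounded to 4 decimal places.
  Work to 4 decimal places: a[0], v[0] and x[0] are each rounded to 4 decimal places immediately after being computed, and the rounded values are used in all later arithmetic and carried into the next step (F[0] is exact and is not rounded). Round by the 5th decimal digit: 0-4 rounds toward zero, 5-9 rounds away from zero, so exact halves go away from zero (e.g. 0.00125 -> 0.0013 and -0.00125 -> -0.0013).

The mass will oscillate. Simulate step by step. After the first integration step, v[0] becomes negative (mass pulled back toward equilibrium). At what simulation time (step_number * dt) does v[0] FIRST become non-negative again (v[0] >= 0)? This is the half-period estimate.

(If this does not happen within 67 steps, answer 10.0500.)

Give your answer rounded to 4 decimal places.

Answer: 3.0000

Derivation:
Step 0: x=[11.4000] v=[0.0000]
Step 1: x=[11.3305] v=[-0.4631]
Step 2: x=[11.1934] v=[-0.9139]
Step 3: x=[10.9924] v=[-1.3402]
Step 4: x=[10.7328] v=[-1.7307]
Step 5: x=[10.4216] v=[-2.0750]
Step 6: x=[10.0670] v=[-2.3639]
Step 7: x=[9.6786] v=[-2.5896]
Step 8: x=[9.2667] v=[-2.7461]
Step 9: x=[8.8423] v=[-2.8292]
Step 10: x=[8.4168] v=[-2.8367]
Step 11: x=[8.0015] v=[-2.7684]
Step 12: x=[7.6076] v=[-2.6262]
Step 13: x=[7.2455] v=[-2.4138]
Step 14: x=[6.9250] v=[-2.1369]
Step 15: x=[6.6546] v=[-1.8029]
Step 16: x=[6.4415] v=[-1.4207]
Step 17: x=[6.2914] v=[-1.0006]
Step 18: x=[6.2083] v=[-0.5538]
Step 19: x=[6.1945] v=[-0.0922]
Step 20: x=[6.2503] v=[0.3719]
First v>=0 after going negative at step 20, time=3.0000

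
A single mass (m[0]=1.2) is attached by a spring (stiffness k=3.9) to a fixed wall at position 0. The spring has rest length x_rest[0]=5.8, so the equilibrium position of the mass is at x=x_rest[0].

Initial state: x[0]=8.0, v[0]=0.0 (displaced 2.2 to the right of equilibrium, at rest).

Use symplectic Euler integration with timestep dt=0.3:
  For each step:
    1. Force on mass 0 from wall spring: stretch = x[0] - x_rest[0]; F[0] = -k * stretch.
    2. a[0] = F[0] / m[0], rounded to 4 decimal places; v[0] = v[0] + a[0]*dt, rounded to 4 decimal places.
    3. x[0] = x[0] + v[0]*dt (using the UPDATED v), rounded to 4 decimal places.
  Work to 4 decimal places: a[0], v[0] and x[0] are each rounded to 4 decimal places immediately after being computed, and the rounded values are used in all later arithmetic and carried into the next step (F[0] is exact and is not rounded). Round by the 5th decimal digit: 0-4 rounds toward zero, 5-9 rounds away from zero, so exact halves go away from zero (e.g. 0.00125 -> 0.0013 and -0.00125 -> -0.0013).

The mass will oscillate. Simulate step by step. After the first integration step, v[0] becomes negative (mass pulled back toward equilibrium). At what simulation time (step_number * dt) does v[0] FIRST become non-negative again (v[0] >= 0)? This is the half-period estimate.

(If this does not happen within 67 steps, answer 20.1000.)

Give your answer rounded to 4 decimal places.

Answer: 1.8000

Derivation:
Step 0: x=[8.0000] v=[0.0000]
Step 1: x=[7.3565] v=[-2.1450]
Step 2: x=[6.2577] v=[-3.6626]
Step 3: x=[5.0250] v=[-4.1089]
Step 4: x=[4.0190] v=[-3.3533]
Step 5: x=[3.5340] v=[-1.6168]
Step 6: x=[3.7118] v=[0.5926]
First v>=0 after going negative at step 6, time=1.8000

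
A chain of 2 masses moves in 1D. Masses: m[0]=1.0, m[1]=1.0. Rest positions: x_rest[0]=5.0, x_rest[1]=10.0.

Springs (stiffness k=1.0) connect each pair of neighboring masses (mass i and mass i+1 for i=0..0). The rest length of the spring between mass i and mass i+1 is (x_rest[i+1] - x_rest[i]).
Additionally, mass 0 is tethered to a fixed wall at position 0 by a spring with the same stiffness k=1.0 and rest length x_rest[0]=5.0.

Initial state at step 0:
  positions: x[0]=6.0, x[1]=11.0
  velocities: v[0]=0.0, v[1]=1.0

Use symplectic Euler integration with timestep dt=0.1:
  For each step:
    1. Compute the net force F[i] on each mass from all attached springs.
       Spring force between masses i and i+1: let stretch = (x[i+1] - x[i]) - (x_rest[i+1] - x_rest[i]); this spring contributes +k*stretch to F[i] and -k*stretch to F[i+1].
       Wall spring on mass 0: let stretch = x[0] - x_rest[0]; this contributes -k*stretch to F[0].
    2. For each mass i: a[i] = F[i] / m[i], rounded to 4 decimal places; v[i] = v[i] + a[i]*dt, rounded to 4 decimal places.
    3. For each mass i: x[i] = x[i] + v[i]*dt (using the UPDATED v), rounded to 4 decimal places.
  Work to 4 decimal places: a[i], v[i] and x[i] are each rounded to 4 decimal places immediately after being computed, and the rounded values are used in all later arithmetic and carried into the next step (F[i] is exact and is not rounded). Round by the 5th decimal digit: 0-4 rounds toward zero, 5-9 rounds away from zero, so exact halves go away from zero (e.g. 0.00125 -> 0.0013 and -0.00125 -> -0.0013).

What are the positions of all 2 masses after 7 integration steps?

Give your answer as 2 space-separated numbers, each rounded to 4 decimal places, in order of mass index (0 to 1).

Answer: 5.7965 11.6345

Derivation:
Step 0: x=[6.0000 11.0000] v=[0.0000 1.0000]
Step 1: x=[5.9900 11.1000] v=[-0.1000 1.0000]
Step 2: x=[5.9712 11.1989] v=[-0.1880 0.9890]
Step 3: x=[5.9450 11.2955] v=[-0.2624 0.9662]
Step 4: x=[5.9128 11.3886] v=[-0.3219 0.9312]
Step 5: x=[5.8762 11.4770] v=[-0.3656 0.8836]
Step 6: x=[5.8369 11.5594] v=[-0.3931 0.8235]
Step 7: x=[5.7965 11.6345] v=[-0.4045 0.7513]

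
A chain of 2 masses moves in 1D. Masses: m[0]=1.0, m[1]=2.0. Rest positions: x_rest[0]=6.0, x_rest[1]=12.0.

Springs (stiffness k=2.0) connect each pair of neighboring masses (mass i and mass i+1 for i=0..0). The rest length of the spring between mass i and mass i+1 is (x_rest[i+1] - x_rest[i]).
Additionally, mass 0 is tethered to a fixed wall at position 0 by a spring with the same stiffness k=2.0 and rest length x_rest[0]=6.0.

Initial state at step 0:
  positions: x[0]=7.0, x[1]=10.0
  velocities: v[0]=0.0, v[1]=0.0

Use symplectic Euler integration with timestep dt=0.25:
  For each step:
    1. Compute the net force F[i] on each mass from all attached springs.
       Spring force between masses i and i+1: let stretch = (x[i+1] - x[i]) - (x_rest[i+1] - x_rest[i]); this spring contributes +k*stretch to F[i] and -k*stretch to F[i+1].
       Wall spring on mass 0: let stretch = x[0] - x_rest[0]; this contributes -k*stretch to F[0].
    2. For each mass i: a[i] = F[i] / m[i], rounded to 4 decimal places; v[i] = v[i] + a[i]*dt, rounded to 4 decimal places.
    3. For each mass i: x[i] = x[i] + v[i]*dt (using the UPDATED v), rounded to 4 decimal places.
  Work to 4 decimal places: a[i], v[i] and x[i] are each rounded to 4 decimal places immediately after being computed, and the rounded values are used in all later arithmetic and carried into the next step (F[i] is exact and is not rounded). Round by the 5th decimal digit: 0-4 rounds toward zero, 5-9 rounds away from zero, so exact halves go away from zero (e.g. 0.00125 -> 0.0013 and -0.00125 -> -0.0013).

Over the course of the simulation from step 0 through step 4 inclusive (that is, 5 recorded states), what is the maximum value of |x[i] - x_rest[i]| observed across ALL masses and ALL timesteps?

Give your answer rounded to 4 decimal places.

Step 0: x=[7.0000 10.0000] v=[0.0000 0.0000]
Step 1: x=[6.5000 10.1875] v=[-2.0000 0.7500]
Step 2: x=[5.6484 10.5195] v=[-3.4063 1.3281]
Step 3: x=[4.6997 10.9221] v=[-3.7950 1.6103]
Step 4: x=[3.9413 11.3108] v=[-3.0337 1.5547]
Max displacement = 2.0587

Answer: 2.0587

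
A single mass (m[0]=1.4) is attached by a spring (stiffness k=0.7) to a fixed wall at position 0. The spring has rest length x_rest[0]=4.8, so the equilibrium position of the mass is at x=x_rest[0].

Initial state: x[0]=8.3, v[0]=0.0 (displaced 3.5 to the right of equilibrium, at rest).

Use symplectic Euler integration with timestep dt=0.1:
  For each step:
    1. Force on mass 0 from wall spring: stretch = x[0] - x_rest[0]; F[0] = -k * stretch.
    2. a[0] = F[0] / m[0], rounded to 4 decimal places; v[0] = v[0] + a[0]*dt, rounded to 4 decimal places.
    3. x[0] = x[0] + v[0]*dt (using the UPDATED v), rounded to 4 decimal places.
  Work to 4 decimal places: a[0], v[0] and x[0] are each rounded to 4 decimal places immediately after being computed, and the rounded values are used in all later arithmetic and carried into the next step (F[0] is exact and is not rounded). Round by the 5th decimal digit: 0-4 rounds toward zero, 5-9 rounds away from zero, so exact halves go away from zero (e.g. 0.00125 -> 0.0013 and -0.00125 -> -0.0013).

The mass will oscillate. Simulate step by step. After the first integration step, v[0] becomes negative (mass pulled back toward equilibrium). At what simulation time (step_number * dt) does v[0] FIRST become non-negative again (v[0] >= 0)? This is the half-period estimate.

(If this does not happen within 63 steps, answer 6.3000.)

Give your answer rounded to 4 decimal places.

Step 0: x=[8.3000] v=[0.0000]
Step 1: x=[8.2825] v=[-0.1750]
Step 2: x=[8.2476] v=[-0.3491]
Step 3: x=[8.1955] v=[-0.5215]
Step 4: x=[8.1264] v=[-0.6913]
Step 5: x=[8.0406] v=[-0.8576]
Step 6: x=[7.9386] v=[-1.0196]
Step 7: x=[7.8210] v=[-1.1765]
Step 8: x=[7.6882] v=[-1.3276]
Step 9: x=[7.5410] v=[-1.4720]
Step 10: x=[7.3801] v=[-1.6091]
Step 11: x=[7.2063] v=[-1.7381]
Step 12: x=[7.0205] v=[-1.8584]
Step 13: x=[6.8236] v=[-1.9694]
Step 14: x=[6.6165] v=[-2.0706]
Step 15: x=[6.4004] v=[-2.1614]
Step 16: x=[6.1763] v=[-2.2414]
Step 17: x=[5.9453] v=[-2.3102]
Step 18: x=[5.7086] v=[-2.3675]
Step 19: x=[5.4673] v=[-2.4129]
Step 20: x=[5.2227] v=[-2.4463]
Step 21: x=[4.9760] v=[-2.4674]
Step 22: x=[4.7284] v=[-2.4762]
Step 23: x=[4.4811] v=[-2.4726]
Step 24: x=[4.2354] v=[-2.4567]
Step 25: x=[3.9926] v=[-2.4285]
Step 26: x=[3.7538] v=[-2.3881]
Step 27: x=[3.5202] v=[-2.3358]
Step 28: x=[3.2930] v=[-2.2718]
Step 29: x=[3.0734] v=[-2.1965]
Step 30: x=[2.8624] v=[-2.1102]
Step 31: x=[2.6611] v=[-2.0133]
Step 32: x=[2.4705] v=[-1.9064]
Step 33: x=[2.2915] v=[-1.7899]
Step 34: x=[2.1251] v=[-1.6645]
Step 35: x=[1.9720] v=[-1.5308]
Step 36: x=[1.8331] v=[-1.3894]
Step 37: x=[1.7090] v=[-1.2411]
Step 38: x=[1.6003] v=[-1.0866]
Step 39: x=[1.5076] v=[-0.9266]
Step 40: x=[1.4314] v=[-0.7620]
Step 41: x=[1.3720] v=[-0.5936]
Step 42: x=[1.3298] v=[-0.4222]
Step 43: x=[1.3049] v=[-0.2487]
Step 44: x=[1.2975] v=[-0.0739]
Step 45: x=[1.3076] v=[0.1012]
First v>=0 after going negative at step 45, time=4.5000

Answer: 4.5000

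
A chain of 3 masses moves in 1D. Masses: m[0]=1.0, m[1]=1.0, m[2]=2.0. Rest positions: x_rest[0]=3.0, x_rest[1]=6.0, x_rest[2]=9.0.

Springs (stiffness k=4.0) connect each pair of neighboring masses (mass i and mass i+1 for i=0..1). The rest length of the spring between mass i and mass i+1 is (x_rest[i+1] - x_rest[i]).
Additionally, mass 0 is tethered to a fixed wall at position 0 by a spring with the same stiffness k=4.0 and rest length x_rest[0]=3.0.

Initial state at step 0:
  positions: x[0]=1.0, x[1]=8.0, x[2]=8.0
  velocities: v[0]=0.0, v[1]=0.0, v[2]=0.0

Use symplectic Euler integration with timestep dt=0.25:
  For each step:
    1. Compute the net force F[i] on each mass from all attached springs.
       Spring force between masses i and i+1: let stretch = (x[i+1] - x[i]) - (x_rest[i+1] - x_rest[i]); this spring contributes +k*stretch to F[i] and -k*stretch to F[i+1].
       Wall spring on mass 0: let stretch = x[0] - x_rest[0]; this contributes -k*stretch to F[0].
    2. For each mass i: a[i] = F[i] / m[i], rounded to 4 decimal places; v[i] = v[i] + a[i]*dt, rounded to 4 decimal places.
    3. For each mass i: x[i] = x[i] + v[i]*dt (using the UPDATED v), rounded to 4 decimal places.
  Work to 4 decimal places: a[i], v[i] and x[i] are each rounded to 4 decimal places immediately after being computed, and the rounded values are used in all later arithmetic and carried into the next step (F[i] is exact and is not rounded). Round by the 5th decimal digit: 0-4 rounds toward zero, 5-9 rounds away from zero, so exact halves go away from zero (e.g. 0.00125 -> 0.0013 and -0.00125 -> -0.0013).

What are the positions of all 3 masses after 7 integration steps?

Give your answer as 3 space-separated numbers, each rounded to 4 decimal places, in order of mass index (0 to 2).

Answer: 0.9665 7.9484 8.5260

Derivation:
Step 0: x=[1.0000 8.0000 8.0000] v=[0.0000 0.0000 0.0000]
Step 1: x=[2.5000 6.2500 8.3750] v=[6.0000 -7.0000 1.5000]
Step 2: x=[4.3125 4.0938 8.8594] v=[7.2500 -8.6250 1.9375]
Step 3: x=[4.9922 3.1836 9.1231] v=[2.7188 -3.6407 1.0547]
Step 4: x=[3.9717 4.2105 9.0193] v=[-4.0820 4.1074 -0.4151]
Step 5: x=[2.0180 6.3799 8.6894] v=[-7.8149 8.6774 -1.3195]
Step 6: x=[0.6503 8.0362 8.4458] v=[-5.4710 6.6250 -0.9743]
Step 7: x=[0.9665 7.9484 8.5260] v=[1.2646 -0.3513 0.3209]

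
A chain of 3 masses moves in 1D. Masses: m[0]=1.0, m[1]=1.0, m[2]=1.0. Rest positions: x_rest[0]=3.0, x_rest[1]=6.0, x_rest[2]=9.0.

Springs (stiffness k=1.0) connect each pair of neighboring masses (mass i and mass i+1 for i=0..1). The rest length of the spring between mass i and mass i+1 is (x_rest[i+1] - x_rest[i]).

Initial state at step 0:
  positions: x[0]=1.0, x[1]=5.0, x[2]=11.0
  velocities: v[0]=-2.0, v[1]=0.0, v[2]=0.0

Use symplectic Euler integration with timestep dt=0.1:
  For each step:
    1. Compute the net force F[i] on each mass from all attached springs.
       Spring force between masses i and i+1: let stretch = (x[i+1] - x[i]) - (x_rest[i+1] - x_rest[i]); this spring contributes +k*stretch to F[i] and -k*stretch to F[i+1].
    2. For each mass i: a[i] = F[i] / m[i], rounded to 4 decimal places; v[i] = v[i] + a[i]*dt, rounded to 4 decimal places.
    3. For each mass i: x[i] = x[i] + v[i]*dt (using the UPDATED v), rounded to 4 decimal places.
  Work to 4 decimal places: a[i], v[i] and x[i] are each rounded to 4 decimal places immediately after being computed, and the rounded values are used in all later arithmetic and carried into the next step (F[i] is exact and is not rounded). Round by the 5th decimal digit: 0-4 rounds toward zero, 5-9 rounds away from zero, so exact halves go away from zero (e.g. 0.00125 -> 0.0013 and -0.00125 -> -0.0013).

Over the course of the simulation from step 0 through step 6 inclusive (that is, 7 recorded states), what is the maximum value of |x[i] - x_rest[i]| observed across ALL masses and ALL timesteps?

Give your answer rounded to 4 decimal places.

Answer: 2.9157

Derivation:
Step 0: x=[1.0000 5.0000 11.0000] v=[-2.0000 0.0000 0.0000]
Step 1: x=[0.8100 5.0200 10.9700] v=[-1.9000 0.2000 -0.3000]
Step 2: x=[0.6321 5.0574 10.9105] v=[-1.7790 0.3740 -0.5950]
Step 3: x=[0.4685 5.1091 10.8225] v=[-1.6365 0.5168 -0.8803]
Step 4: x=[0.3213 5.1715 10.7073] v=[-1.4724 0.6241 -1.1516]
Step 5: x=[0.1926 5.2408 10.5668] v=[-1.2874 0.6927 -1.4052]
Step 6: x=[0.0843 5.3129 10.4030] v=[-1.0826 0.7205 -1.6378]
Max displacement = 2.9157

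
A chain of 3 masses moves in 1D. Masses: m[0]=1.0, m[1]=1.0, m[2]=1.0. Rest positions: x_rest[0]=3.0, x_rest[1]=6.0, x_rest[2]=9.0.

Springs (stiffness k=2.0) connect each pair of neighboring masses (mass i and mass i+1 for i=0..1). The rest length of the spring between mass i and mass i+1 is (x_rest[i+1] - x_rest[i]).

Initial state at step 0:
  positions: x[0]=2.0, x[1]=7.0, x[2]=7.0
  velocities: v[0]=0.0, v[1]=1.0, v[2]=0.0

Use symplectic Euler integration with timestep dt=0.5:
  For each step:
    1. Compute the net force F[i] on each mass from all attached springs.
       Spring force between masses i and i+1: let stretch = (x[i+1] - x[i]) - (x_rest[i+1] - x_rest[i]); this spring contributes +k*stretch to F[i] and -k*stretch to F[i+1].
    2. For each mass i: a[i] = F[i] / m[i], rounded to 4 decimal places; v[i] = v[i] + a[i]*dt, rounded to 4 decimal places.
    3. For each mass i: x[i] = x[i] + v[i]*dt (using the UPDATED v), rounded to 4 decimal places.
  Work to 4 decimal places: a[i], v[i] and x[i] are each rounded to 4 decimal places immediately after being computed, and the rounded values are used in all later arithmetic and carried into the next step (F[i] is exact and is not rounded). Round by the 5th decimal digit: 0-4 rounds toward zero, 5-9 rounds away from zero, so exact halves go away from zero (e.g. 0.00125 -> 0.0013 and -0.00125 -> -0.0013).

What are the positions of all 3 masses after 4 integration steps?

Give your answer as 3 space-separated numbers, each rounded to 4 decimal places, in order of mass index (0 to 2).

Answer: 1.6250 7.6875 8.6875

Derivation:
Step 0: x=[2.0000 7.0000 7.0000] v=[0.0000 1.0000 0.0000]
Step 1: x=[3.0000 5.0000 8.5000] v=[2.0000 -4.0000 3.0000]
Step 2: x=[3.5000 3.7500 9.7500] v=[1.0000 -2.5000 2.5000]
Step 3: x=[2.6250 5.3750 9.5000] v=[-1.7500 3.2500 -0.5000]
Step 4: x=[1.6250 7.6875 8.6875] v=[-2.0000 4.6250 -1.6250]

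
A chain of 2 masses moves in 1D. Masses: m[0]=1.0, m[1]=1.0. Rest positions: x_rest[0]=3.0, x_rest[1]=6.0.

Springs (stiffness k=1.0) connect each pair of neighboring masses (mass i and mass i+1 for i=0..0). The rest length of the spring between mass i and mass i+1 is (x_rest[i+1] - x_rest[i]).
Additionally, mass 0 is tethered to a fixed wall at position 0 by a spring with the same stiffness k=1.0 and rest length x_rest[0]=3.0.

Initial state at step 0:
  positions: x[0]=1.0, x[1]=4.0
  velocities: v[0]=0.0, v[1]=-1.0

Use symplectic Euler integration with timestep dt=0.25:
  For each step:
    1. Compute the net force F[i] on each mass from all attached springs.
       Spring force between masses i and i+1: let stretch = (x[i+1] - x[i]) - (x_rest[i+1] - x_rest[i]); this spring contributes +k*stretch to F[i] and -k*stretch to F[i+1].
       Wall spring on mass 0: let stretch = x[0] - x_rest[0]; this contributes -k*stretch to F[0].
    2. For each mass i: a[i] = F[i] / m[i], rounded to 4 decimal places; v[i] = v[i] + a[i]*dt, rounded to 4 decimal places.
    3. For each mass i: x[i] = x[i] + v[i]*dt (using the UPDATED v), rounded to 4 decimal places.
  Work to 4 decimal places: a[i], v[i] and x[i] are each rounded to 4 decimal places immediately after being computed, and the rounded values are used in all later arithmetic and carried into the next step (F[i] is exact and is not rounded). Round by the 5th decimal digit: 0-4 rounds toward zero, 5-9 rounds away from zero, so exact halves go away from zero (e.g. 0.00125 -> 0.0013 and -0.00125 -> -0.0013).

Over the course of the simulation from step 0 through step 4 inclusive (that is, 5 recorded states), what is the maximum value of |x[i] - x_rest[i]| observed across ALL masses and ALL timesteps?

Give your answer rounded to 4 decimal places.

Answer: 2.7480

Derivation:
Step 0: x=[1.0000 4.0000] v=[0.0000 -1.0000]
Step 1: x=[1.1250 3.7500] v=[0.5000 -1.0000]
Step 2: x=[1.3438 3.5234] v=[0.8750 -0.9063]
Step 3: x=[1.6148 3.3481] v=[1.0840 -0.7012]
Step 4: x=[1.8932 3.2520] v=[1.1136 -0.3845]
Max displacement = 2.7480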